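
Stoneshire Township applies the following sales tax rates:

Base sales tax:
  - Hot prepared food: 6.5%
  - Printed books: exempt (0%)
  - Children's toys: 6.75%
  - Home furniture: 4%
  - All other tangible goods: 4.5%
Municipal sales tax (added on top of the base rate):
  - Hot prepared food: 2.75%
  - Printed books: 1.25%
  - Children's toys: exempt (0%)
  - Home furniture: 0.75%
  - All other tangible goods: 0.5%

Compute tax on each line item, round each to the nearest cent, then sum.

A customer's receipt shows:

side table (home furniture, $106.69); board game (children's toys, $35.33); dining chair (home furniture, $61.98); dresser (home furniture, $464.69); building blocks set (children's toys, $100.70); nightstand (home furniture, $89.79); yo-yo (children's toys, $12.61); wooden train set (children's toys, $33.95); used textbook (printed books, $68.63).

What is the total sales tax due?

$47.53

Side table $106.69: home furniture → 4% + 0.75% municipal = 4.75% → $5.07
Board game $35.33: children's toys → 6.75% + 0% municipal = 6.75% → $2.38
Dining chair $61.98: home furniture → 4% + 0.75% municipal = 4.75% → $2.94
Dresser $464.69: home furniture → 4% + 0.75% municipal = 4.75% → $22.07
Building blocks set $100.70: children's toys → 6.75% + 0% municipal = 6.75% → $6.80
Nightstand $89.79: home furniture → 4% + 0.75% municipal = 4.75% → $4.27
Yo-yo $12.61: children's toys → 6.75% + 0% municipal = 6.75% → $0.85
Wooden train set $33.95: children's toys → 6.75% + 0% municipal = 6.75% → $2.29
Used textbook $68.63: printed books → 0% + 1.25% municipal = 1.25% → $0.86
Total tax = $5.07 + $2.38 + $2.94 + $22.07 + $6.80 + $4.27 + $0.85 + $2.29 + $0.86 = $47.53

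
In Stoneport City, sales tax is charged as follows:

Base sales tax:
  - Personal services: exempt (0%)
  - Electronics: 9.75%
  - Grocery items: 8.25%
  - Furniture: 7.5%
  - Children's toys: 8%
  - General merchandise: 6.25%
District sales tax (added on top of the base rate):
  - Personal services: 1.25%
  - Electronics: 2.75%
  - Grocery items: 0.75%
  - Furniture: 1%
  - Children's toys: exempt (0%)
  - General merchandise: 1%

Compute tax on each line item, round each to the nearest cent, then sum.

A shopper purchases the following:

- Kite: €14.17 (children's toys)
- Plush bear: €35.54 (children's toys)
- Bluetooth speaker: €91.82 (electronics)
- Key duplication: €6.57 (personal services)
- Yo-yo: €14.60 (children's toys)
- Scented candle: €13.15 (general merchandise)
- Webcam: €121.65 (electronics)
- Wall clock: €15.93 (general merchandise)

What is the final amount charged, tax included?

€347.44

Kite €14.17: children's toys → 8% + 0% district = 8% → €1.13
Plush bear €35.54: children's toys → 8% + 0% district = 8% → €2.84
Bluetooth speaker €91.82: electronics → 9.75% + 2.75% district = 12.5% → €11.48
Key duplication €6.57: personal services → 0% + 1.25% district = 1.25% → €0.08
Yo-yo €14.60: children's toys → 8% + 0% district = 8% → €1.17
Scented candle €13.15: general merchandise → 6.25% + 1% district = 7.25% → €0.95
Webcam €121.65: electronics → 9.75% + 2.75% district = 12.5% → €15.21
Wall clock €15.93: general merchandise → 6.25% + 1% district = 7.25% → €1.15
Subtotal = €313.43; tax = €34.01; total due = €347.44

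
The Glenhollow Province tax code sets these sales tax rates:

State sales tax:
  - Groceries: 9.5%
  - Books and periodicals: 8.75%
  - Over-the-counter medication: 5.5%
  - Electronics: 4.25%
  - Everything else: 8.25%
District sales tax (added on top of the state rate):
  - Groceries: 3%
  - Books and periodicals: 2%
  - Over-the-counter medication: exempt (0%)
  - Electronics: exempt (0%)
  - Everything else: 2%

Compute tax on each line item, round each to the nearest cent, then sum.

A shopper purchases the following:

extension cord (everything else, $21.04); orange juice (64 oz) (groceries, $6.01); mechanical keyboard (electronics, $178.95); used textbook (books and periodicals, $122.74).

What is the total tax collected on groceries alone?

$0.75

Orange juice (64 oz) $6.01: groceries → 9.5% + 3% district = 12.5% → $0.75
Tax on groceries = $0.75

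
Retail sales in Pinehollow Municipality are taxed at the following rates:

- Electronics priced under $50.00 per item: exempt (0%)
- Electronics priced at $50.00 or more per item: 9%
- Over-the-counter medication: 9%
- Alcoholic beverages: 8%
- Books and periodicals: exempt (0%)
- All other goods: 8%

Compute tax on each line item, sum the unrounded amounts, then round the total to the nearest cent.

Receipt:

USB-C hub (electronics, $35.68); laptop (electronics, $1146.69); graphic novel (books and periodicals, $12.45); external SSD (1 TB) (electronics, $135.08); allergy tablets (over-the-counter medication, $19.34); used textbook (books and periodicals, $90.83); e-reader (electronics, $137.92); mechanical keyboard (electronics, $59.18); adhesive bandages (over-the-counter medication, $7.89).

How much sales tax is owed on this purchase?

$135.55

USB-C hub $35.68: electronics, under $50.00 → 0% → $0.00
Laptop $1146.69: electronics, $50.00 or more → 9% → $103.2021
Graphic novel $12.45: books and periodicals → 0% → $0.00
External SSD (1 TB) $135.08: electronics, $50.00 or more → 9% → $12.1572
Allergy tablets $19.34: over-the-counter medication → 9% → $1.7406
Used textbook $90.83: books and periodicals → 0% → $0.00
E-reader $137.92: electronics, $50.00 or more → 9% → $12.4128
Mechanical keyboard $59.18: electronics, $50.00 or more → 9% → $5.3262
Adhesive bandages $7.89: over-the-counter medication → 9% → $0.7101
Unrounded tax sum = $135.549 → $135.55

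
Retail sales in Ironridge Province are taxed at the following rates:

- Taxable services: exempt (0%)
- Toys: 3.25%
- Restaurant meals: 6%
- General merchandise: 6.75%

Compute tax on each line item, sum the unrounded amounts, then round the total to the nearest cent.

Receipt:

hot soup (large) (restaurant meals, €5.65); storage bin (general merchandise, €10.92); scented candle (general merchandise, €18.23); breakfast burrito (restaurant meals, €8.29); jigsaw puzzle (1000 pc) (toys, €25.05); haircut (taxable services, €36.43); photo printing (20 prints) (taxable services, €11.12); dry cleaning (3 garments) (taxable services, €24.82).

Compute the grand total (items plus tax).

Hot soup (large) €5.65: restaurant meals → 6% → €0.339
Storage bin €10.92: general merchandise → 6.75% → €0.7371
Scented candle €18.23: general merchandise → 6.75% → €1.230525
Breakfast burrito €8.29: restaurant meals → 6% → €0.4974
Jigsaw puzzle (1000 pc) €25.05: toys → 3.25% → €0.814125
Haircut €36.43: taxable services → 0% → €0.00
Photo printing (20 prints) €11.12: taxable services → 0% → €0.00
Dry cleaning (3 garments) €24.82: taxable services → 0% → €0.00
Subtotal = €140.51; unrounded tax = €3.61815 → €3.62; total due = €144.13

€144.13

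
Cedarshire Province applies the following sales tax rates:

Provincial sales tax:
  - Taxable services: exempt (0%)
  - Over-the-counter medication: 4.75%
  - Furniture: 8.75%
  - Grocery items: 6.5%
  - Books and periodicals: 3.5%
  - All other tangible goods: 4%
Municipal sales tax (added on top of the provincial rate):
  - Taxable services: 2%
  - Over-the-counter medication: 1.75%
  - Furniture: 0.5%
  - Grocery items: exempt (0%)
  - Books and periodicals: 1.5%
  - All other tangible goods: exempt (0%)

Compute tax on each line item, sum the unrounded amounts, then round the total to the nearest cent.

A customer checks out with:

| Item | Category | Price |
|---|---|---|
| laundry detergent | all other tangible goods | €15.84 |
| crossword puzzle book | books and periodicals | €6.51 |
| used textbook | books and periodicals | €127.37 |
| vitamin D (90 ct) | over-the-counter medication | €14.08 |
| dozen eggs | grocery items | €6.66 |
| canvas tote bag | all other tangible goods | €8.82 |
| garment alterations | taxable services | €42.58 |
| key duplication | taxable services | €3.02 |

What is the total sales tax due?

€9.94

Laundry detergent €15.84: all other tangible goods → 4% + 0% municipal = 4% → €0.6336
Crossword puzzle book €6.51: books and periodicals → 3.5% + 1.5% municipal = 5% → €0.3255
Used textbook €127.37: books and periodicals → 3.5% + 1.5% municipal = 5% → €6.3685
Vitamin D (90 ct) €14.08: over-the-counter medication → 4.75% + 1.75% municipal = 6.5% → €0.9152
Dozen eggs €6.66: grocery items → 6.5% + 0% municipal = 6.5% → €0.4329
Canvas tote bag €8.82: all other tangible goods → 4% + 0% municipal = 4% → €0.3528
Garment alterations €42.58: taxable services → 0% + 2% municipal = 2% → €0.8516
Key duplication €3.02: taxable services → 0% + 2% municipal = 2% → €0.0604
Unrounded tax sum = €9.9405 → €9.94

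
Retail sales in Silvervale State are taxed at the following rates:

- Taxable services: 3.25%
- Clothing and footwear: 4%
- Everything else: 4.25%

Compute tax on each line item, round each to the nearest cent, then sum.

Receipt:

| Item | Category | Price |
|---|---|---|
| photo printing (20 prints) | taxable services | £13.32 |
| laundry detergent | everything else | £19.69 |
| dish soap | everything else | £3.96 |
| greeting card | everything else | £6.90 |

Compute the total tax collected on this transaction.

£1.73

Photo printing (20 prints) £13.32: taxable services → 3.25% → £0.43
Laundry detergent £19.69: everything else → 4.25% → £0.84
Dish soap £3.96: everything else → 4.25% → £0.17
Greeting card £6.90: everything else → 4.25% → £0.29
Total tax = £0.43 + £0.84 + £0.17 + £0.29 = £1.73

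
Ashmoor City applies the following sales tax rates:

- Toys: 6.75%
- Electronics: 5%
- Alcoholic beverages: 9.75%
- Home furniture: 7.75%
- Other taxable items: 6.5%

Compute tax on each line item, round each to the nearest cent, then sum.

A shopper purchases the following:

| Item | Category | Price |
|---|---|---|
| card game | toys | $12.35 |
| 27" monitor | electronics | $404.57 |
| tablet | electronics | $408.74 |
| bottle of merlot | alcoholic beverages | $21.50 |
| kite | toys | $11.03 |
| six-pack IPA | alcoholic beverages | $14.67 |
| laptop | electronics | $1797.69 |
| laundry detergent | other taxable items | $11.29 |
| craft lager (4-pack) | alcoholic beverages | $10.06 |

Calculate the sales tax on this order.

$137.36

Card game $12.35: toys → 6.75% → $0.83
27" monitor $404.57: electronics → 5% → $20.23
Tablet $408.74: electronics → 5% → $20.44
Bottle of merlot $21.50: alcoholic beverages → 9.75% → $2.10
Kite $11.03: toys → 6.75% → $0.74
Six-pack IPA $14.67: alcoholic beverages → 9.75% → $1.43
Laptop $1797.69: electronics → 5% → $89.88
Laundry detergent $11.29: other taxable items → 6.5% → $0.73
Craft lager (4-pack) $10.06: alcoholic beverages → 9.75% → $0.98
Total tax = $0.83 + $20.23 + $20.44 + $2.10 + $0.74 + $1.43 + $89.88 + $0.73 + $0.98 = $137.36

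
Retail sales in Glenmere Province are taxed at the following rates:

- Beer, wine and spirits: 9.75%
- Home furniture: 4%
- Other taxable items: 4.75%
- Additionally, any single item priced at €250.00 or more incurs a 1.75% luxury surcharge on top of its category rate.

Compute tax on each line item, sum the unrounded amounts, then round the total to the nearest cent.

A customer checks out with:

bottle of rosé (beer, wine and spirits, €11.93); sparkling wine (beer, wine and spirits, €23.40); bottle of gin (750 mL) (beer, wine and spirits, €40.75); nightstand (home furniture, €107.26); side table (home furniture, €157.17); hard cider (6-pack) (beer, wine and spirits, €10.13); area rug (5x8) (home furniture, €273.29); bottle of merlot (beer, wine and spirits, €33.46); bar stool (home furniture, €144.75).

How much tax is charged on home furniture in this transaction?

€32.08

Nightstand €107.26: home furniture → 4% → €4.2904
Side table €157.17: home furniture → 4% → €6.2868
Area rug (5x8) €273.29: home furniture → 4% + 1.75% surcharge = 5.75% → €15.714175
Bar stool €144.75: home furniture → 4% → €5.79
Tax on home furniture: unrounded sum = €32.081375 → €32.08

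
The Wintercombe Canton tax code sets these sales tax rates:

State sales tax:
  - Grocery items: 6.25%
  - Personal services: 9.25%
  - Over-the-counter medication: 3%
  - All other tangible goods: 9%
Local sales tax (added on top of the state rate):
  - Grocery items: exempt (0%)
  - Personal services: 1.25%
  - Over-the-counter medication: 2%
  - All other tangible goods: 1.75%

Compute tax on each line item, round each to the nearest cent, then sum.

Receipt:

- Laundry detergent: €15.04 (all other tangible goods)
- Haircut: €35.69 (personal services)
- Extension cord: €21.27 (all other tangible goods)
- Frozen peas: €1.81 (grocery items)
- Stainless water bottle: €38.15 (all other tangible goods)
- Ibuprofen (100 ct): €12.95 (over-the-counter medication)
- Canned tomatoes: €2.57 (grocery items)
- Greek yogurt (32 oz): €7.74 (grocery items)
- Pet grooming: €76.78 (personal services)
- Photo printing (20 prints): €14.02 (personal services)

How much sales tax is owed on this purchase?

Laundry detergent €15.04: all other tangible goods → 9% + 1.75% local = 10.75% → €1.62
Haircut €35.69: personal services → 9.25% + 1.25% local = 10.5% → €3.75
Extension cord €21.27: all other tangible goods → 9% + 1.75% local = 10.75% → €2.29
Frozen peas €1.81: grocery items → 6.25% + 0% local = 6.25% → €0.11
Stainless water bottle €38.15: all other tangible goods → 9% + 1.75% local = 10.75% → €4.10
Ibuprofen (100 ct) €12.95: over-the-counter medication → 3% + 2% local = 5% → €0.65
Canned tomatoes €2.57: grocery items → 6.25% + 0% local = 6.25% → €0.16
Greek yogurt (32 oz) €7.74: grocery items → 6.25% + 0% local = 6.25% → €0.48
Pet grooming €76.78: personal services → 9.25% + 1.25% local = 10.5% → €8.06
Photo printing (20 prints) €14.02: personal services → 9.25% + 1.25% local = 10.5% → €1.47
Total tax = €1.62 + €3.75 + €2.29 + €0.11 + €4.10 + €0.65 + €0.16 + €0.48 + €8.06 + €1.47 = €22.69

€22.69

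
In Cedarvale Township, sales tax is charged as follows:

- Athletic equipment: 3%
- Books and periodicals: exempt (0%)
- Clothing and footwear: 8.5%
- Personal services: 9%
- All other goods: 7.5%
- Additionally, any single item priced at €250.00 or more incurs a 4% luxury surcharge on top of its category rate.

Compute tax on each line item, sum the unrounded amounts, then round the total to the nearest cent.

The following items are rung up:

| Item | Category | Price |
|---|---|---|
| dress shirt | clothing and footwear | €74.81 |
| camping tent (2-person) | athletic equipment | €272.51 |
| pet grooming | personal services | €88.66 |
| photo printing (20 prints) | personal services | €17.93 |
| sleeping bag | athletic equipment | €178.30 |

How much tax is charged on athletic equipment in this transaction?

€24.42

Camping tent (2-person) €272.51: athletic equipment → 3% + 4% surcharge = 7% → €19.0757
Sleeping bag €178.30: athletic equipment → 3% → €5.349
Tax on athletic equipment: unrounded sum = €24.4247 → €24.42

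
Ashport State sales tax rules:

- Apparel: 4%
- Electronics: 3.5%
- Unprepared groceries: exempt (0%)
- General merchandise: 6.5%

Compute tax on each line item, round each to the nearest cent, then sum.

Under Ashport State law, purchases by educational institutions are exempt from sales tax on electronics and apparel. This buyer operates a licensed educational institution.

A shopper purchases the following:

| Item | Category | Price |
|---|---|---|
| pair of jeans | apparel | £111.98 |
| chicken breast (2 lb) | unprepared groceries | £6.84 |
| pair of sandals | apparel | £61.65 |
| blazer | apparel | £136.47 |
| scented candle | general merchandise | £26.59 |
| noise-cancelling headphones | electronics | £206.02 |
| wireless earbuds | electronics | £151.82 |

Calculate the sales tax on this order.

Pair of jeans £111.98: apparel, buyer-exempt → 0% → £0.00
Chicken breast (2 lb) £6.84: unprepared groceries → 0% → £0.00
Pair of sandals £61.65: apparel, buyer-exempt → 0% → £0.00
Blazer £136.47: apparel, buyer-exempt → 0% → £0.00
Scented candle £26.59: general merchandise → 6.5% → £1.73
Noise-cancelling headphones £206.02: electronics, buyer-exempt → 0% → £0.00
Wireless earbuds £151.82: electronics, buyer-exempt → 0% → £0.00
Total tax = £1.73

£1.73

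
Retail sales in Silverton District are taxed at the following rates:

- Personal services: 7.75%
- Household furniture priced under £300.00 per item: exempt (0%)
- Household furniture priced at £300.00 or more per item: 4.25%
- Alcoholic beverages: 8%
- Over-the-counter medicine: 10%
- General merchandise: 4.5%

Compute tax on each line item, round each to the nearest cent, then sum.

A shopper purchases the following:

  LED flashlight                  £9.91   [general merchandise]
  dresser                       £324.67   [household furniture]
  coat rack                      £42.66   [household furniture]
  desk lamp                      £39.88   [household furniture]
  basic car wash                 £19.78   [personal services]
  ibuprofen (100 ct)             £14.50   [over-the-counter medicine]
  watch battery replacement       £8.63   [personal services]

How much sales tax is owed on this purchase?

£17.90

LED flashlight £9.91: general merchandise → 4.5% → £0.45
Dresser £324.67: household furniture, £300.00 or more → 4.25% → £13.80
Coat rack £42.66: household furniture, under £300.00 → 0% → £0.00
Desk lamp £39.88: household furniture, under £300.00 → 0% → £0.00
Basic car wash £19.78: personal services → 7.75% → £1.53
Ibuprofen (100 ct) £14.50: over-the-counter medicine → 10% → £1.45
Watch battery replacement £8.63: personal services → 7.75% → £0.67
Total tax = £0.45 + £13.80 + £1.53 + £1.45 + £0.67 = £17.90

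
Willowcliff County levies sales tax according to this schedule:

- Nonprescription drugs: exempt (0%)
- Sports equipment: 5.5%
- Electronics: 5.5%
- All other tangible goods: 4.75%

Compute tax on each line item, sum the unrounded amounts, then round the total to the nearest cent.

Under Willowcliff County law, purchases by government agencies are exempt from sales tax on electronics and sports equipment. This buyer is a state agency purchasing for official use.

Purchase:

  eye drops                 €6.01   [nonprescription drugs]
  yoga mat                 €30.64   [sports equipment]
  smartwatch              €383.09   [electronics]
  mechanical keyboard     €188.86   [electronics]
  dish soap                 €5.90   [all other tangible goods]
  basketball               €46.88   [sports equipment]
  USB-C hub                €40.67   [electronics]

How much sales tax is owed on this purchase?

€0.28

Eye drops €6.01: nonprescription drugs → 0% → €0.00
Yoga mat €30.64: sports equipment, buyer-exempt → 0% → €0.00
Smartwatch €383.09: electronics, buyer-exempt → 0% → €0.00
Mechanical keyboard €188.86: electronics, buyer-exempt → 0% → €0.00
Dish soap €5.90: all other tangible goods → 4.75% → €0.28025
Basketball €46.88: sports equipment, buyer-exempt → 0% → €0.00
USB-C hub €40.67: electronics, buyer-exempt → 0% → €0.00
Unrounded tax sum = €0.28025 → €0.28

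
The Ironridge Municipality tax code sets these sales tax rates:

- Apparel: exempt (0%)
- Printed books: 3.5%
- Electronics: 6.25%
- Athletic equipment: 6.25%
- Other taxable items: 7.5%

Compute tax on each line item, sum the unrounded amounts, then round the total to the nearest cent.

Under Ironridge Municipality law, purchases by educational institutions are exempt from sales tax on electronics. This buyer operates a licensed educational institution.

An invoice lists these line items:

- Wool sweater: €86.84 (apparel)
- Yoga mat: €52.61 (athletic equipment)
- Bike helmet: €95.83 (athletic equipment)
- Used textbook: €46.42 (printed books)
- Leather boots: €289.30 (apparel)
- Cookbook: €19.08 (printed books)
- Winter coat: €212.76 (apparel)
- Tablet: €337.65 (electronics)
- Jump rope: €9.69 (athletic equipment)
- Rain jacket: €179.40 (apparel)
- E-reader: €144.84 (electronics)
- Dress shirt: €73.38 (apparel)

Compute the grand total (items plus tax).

Wool sweater €86.84: apparel → 0% → €0.00
Yoga mat €52.61: athletic equipment → 6.25% → €3.288125
Bike helmet €95.83: athletic equipment → 6.25% → €5.989375
Used textbook €46.42: printed books → 3.5% → €1.6247
Leather boots €289.30: apparel → 0% → €0.00
Cookbook €19.08: printed books → 3.5% → €0.6678
Winter coat €212.76: apparel → 0% → €0.00
Tablet €337.65: electronics, buyer-exempt → 0% → €0.00
Jump rope €9.69: athletic equipment → 6.25% → €0.605625
Rain jacket €179.40: apparel → 0% → €0.00
E-reader €144.84: electronics, buyer-exempt → 0% → €0.00
Dress shirt €73.38: apparel → 0% → €0.00
Subtotal = €1547.80; unrounded tax = €12.175625 → €12.18; total due = €1559.98

€1559.98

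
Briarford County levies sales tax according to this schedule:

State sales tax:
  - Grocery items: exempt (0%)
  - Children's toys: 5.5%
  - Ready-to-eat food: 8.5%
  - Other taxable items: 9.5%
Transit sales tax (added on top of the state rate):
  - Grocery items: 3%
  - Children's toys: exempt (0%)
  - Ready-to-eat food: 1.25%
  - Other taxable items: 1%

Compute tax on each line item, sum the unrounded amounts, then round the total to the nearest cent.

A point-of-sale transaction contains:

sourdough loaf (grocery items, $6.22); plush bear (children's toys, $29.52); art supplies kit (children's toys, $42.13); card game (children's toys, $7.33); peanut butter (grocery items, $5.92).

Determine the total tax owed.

$4.71

Sourdough loaf $6.22: grocery items → 0% + 3% transit = 3% → $0.1866
Plush bear $29.52: children's toys → 5.5% + 0% transit = 5.5% → $1.6236
Art supplies kit $42.13: children's toys → 5.5% + 0% transit = 5.5% → $2.31715
Card game $7.33: children's toys → 5.5% + 0% transit = 5.5% → $0.40315
Peanut butter $5.92: grocery items → 0% + 3% transit = 3% → $0.1776
Unrounded tax sum = $4.7081 → $4.71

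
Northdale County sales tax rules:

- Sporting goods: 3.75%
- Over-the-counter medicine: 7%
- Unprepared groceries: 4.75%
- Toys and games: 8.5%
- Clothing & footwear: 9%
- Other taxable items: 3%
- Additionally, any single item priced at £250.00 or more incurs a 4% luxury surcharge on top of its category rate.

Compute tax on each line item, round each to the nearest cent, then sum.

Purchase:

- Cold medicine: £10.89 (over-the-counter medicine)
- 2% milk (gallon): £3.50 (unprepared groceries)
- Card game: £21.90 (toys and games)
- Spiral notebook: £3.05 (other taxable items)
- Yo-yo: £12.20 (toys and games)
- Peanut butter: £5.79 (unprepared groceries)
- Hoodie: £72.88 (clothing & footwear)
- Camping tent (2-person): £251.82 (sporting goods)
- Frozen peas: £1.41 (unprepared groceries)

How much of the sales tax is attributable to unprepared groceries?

2% milk (gallon) £3.50: unprepared groceries → 4.75% → £0.17
Peanut butter £5.79: unprepared groceries → 4.75% → £0.28
Frozen peas £1.41: unprepared groceries → 4.75% → £0.07
Tax on unprepared groceries = £0.17 + £0.28 + £0.07 = £0.52

£0.52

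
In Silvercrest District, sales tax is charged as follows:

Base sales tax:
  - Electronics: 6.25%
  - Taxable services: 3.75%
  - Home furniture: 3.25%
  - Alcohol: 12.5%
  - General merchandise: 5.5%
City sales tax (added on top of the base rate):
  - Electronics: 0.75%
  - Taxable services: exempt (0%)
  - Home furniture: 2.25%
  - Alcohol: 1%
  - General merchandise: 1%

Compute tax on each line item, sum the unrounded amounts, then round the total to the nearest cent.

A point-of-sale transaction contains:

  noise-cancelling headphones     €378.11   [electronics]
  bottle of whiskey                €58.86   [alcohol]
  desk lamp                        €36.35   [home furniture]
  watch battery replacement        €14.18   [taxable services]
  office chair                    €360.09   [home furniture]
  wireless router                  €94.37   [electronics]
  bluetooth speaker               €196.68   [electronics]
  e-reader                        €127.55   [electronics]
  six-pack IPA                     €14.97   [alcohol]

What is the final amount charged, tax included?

€1369.23

Noise-cancelling headphones €378.11: electronics → 6.25% + 0.75% city = 7% → €26.4677
Bottle of whiskey €58.86: alcohol → 12.5% + 1% city = 13.5% → €7.9461
Desk lamp €36.35: home furniture → 3.25% + 2.25% city = 5.5% → €1.99925
Watch battery replacement €14.18: taxable services → 3.75% + 0% city = 3.75% → €0.53175
Office chair €360.09: home furniture → 3.25% + 2.25% city = 5.5% → €19.80495
Wireless router €94.37: electronics → 6.25% + 0.75% city = 7% → €6.6059
Bluetooth speaker €196.68: electronics → 6.25% + 0.75% city = 7% → €13.7676
E-reader €127.55: electronics → 6.25% + 0.75% city = 7% → €8.9285
Six-pack IPA €14.97: alcohol → 12.5% + 1% city = 13.5% → €2.02095
Subtotal = €1281.16; unrounded tax = €88.0727 → €88.07; total due = €1369.23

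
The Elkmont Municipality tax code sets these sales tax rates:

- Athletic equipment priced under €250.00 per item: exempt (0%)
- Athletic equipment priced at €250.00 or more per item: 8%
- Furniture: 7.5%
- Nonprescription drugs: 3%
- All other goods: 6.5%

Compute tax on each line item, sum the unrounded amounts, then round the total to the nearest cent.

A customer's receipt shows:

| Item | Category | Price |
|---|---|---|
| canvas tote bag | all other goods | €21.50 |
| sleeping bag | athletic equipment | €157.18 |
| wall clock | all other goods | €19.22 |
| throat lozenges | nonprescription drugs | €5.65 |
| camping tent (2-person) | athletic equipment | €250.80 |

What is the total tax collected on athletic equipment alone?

€20.06

Sleeping bag €157.18: athletic equipment, under €250.00 → 0% → €0.00
Camping tent (2-person) €250.80: athletic equipment, €250.00 or more → 8% → €20.064
Tax on athletic equipment: unrounded sum = €20.064 → €20.06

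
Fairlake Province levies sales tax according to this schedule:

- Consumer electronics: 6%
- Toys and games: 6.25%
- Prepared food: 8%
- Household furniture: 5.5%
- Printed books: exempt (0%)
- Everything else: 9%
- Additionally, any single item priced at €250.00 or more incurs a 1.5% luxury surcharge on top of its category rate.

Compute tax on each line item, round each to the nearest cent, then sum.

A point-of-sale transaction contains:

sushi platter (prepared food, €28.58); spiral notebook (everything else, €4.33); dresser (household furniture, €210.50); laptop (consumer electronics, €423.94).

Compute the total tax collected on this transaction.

€46.06

Sushi platter €28.58: prepared food → 8% → €2.29
Spiral notebook €4.33: everything else → 9% → €0.39
Dresser €210.50: household furniture → 5.5% → €11.58
Laptop €423.94: consumer electronics → 6% + 1.5% surcharge = 7.5% → €31.80
Total tax = €2.29 + €0.39 + €11.58 + €31.80 = €46.06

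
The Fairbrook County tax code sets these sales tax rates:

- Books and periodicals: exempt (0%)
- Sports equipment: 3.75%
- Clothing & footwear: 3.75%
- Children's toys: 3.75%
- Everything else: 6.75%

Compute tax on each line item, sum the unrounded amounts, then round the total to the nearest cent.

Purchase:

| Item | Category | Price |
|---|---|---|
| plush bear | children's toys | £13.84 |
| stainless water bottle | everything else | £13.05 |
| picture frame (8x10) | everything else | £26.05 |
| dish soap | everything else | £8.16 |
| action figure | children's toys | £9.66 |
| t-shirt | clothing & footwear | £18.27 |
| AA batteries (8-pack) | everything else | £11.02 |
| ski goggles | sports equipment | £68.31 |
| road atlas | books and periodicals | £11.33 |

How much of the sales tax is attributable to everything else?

£3.93

Stainless water bottle £13.05: everything else → 6.75% → £0.880875
Picture frame (8x10) £26.05: everything else → 6.75% → £1.758375
Dish soap £8.16: everything else → 6.75% → £0.5508
AA batteries (8-pack) £11.02: everything else → 6.75% → £0.74385
Tax on everything else: unrounded sum = £3.9339 → £3.93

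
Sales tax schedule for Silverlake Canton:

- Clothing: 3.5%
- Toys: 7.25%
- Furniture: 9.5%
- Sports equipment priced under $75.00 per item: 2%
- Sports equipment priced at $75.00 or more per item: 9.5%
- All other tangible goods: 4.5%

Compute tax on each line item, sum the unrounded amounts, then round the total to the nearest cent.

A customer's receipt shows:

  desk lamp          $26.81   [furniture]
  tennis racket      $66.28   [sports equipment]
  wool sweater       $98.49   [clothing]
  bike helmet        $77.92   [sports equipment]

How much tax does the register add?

$14.72

Desk lamp $26.81: furniture → 9.5% → $2.54695
Tennis racket $66.28: sports equipment, under $75.00 → 2% → $1.3256
Wool sweater $98.49: clothing → 3.5% → $3.44715
Bike helmet $77.92: sports equipment, $75.00 or more → 9.5% → $7.4024
Unrounded tax sum = $14.7221 → $14.72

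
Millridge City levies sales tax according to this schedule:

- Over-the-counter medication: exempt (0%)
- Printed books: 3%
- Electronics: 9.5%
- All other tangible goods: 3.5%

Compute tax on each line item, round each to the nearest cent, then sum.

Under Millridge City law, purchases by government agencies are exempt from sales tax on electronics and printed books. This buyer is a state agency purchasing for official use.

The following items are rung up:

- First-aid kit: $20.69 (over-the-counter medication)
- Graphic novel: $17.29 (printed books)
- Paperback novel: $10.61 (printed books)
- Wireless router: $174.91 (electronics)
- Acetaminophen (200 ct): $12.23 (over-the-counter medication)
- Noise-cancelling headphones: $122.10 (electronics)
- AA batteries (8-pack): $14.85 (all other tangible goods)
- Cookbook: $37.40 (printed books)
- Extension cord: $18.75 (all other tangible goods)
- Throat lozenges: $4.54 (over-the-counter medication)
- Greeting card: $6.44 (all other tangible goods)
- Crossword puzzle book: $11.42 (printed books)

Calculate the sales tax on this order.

First-aid kit $20.69: over-the-counter medication → 0% → $0.00
Graphic novel $17.29: printed books, buyer-exempt → 0% → $0.00
Paperback novel $10.61: printed books, buyer-exempt → 0% → $0.00
Wireless router $174.91: electronics, buyer-exempt → 0% → $0.00
Acetaminophen (200 ct) $12.23: over-the-counter medication → 0% → $0.00
Noise-cancelling headphones $122.10: electronics, buyer-exempt → 0% → $0.00
AA batteries (8-pack) $14.85: all other tangible goods → 3.5% → $0.52
Cookbook $37.40: printed books, buyer-exempt → 0% → $0.00
Extension cord $18.75: all other tangible goods → 3.5% → $0.66
Throat lozenges $4.54: over-the-counter medication → 0% → $0.00
Greeting card $6.44: all other tangible goods → 3.5% → $0.23
Crossword puzzle book $11.42: printed books, buyer-exempt → 0% → $0.00
Total tax = $0.52 + $0.66 + $0.23 = $1.41

$1.41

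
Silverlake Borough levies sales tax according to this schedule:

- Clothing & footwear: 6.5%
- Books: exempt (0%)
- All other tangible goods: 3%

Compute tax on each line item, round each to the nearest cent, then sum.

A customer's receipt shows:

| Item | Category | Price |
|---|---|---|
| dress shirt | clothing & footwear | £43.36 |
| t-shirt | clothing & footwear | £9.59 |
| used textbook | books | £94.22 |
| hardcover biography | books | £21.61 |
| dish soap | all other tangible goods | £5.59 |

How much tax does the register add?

£3.61

Dress shirt £43.36: clothing & footwear → 6.5% → £2.82
T-shirt £9.59: clothing & footwear → 6.5% → £0.62
Used textbook £94.22: books → 0% → £0.00
Hardcover biography £21.61: books → 0% → £0.00
Dish soap £5.59: all other tangible goods → 3% → £0.17
Total tax = £2.82 + £0.62 + £0.17 = £3.61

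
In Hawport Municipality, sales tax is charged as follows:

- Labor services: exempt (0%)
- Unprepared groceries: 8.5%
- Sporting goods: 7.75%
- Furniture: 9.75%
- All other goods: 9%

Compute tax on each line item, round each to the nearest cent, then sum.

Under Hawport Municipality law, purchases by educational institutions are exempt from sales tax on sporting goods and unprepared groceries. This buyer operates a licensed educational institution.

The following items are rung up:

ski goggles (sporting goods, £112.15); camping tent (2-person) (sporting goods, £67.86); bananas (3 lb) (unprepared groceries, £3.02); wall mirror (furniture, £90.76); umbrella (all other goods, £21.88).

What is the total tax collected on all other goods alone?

Umbrella £21.88: all other goods → 9% → £1.97
Tax on all other goods = £1.97

£1.97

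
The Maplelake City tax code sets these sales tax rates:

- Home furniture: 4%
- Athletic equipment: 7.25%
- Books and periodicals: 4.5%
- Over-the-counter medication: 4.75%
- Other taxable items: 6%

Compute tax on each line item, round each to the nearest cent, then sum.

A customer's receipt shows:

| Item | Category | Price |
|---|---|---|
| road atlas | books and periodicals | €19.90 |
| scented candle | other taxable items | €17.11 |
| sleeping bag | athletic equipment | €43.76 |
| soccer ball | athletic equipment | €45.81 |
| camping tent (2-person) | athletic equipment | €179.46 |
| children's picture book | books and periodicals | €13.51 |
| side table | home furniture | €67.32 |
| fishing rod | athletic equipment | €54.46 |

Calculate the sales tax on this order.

Road atlas €19.90: books and periodicals → 4.5% → €0.90
Scented candle €17.11: other taxable items → 6% → €1.03
Sleeping bag €43.76: athletic equipment → 7.25% → €3.17
Soccer ball €45.81: athletic equipment → 7.25% → €3.32
Camping tent (2-person) €179.46: athletic equipment → 7.25% → €13.01
Children's picture book €13.51: books and periodicals → 4.5% → €0.61
Side table €67.32: home furniture → 4% → €2.69
Fishing rod €54.46: athletic equipment → 7.25% → €3.95
Total tax = €0.90 + €1.03 + €3.17 + €3.32 + €13.01 + €0.61 + €2.69 + €3.95 = €28.68

€28.68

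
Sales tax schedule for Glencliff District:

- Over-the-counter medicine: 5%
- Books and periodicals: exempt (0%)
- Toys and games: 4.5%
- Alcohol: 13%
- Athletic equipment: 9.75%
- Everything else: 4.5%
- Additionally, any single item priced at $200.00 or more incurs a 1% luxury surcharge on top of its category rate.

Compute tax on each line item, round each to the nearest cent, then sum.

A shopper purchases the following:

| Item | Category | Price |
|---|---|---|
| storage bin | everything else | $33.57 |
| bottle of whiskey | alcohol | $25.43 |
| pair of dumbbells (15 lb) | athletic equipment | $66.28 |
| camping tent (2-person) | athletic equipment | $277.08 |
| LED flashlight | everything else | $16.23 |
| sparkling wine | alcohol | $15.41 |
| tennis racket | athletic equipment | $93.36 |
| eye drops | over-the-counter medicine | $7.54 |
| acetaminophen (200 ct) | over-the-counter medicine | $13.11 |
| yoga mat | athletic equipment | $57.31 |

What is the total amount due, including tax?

Storage bin $33.57: everything else → 4.5% → $1.51
Bottle of whiskey $25.43: alcohol → 13% → $3.31
Pair of dumbbells (15 lb) $66.28: athletic equipment → 9.75% → $6.46
Camping tent (2-person) $277.08: athletic equipment → 9.75% + 1% surcharge = 10.75% → $29.79
LED flashlight $16.23: everything else → 4.5% → $0.73
Sparkling wine $15.41: alcohol → 13% → $2.00
Tennis racket $93.36: athletic equipment → 9.75% → $9.10
Eye drops $7.54: over-the-counter medicine → 5% → $0.38
Acetaminophen (200 ct) $13.11: over-the-counter medicine → 5% → $0.66
Yoga mat $57.31: athletic equipment → 9.75% → $5.59
Subtotal = $605.32; tax = $59.53; total due = $664.85

$664.85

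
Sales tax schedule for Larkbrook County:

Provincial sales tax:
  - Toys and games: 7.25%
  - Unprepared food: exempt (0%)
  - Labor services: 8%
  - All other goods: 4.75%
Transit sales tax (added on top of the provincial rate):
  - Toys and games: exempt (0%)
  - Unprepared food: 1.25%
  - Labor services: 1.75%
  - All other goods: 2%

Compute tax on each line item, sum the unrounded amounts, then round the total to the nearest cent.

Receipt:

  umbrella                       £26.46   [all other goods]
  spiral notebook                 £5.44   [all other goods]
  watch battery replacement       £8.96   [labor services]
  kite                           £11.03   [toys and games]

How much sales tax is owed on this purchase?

Umbrella £26.46: all other goods → 4.75% + 2% transit = 6.75% → £1.78605
Spiral notebook £5.44: all other goods → 4.75% + 2% transit = 6.75% → £0.3672
Watch battery replacement £8.96: labor services → 8% + 1.75% transit = 9.75% → £0.8736
Kite £11.03: toys and games → 7.25% + 0% transit = 7.25% → £0.799675
Unrounded tax sum = £3.826525 → £3.83

£3.83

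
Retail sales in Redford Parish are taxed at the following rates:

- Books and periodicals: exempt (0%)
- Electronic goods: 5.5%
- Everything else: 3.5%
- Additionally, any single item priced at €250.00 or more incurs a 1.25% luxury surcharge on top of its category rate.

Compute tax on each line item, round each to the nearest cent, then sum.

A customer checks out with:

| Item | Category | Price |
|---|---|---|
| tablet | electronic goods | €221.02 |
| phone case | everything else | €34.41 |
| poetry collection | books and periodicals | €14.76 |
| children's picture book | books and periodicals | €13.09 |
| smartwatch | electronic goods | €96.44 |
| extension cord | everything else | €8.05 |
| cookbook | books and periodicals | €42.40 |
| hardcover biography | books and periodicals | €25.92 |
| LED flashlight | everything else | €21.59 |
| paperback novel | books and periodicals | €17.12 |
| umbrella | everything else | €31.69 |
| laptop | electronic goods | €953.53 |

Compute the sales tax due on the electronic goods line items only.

Tablet €221.02: electronic goods → 5.5% → €12.16
Smartwatch €96.44: electronic goods → 5.5% → €5.30
Laptop €953.53: electronic goods → 5.5% + 1.25% surcharge = 6.75% → €64.36
Tax on electronic goods = €12.16 + €5.30 + €64.36 = €81.82

€81.82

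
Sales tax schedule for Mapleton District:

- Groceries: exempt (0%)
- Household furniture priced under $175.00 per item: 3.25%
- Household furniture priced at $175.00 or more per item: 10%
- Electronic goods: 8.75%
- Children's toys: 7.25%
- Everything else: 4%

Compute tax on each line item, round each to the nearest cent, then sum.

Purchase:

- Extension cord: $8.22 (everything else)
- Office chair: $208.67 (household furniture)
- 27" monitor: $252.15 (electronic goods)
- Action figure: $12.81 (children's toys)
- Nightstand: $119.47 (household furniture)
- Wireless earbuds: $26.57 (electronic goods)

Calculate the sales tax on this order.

$50.39

Extension cord $8.22: everything else → 4% → $0.33
Office chair $208.67: household furniture, $175.00 or more → 10% → $20.87
27" monitor $252.15: electronic goods → 8.75% → $22.06
Action figure $12.81: children's toys → 7.25% → $0.93
Nightstand $119.47: household furniture, under $175.00 → 3.25% → $3.88
Wireless earbuds $26.57: electronic goods → 8.75% → $2.32
Total tax = $0.33 + $20.87 + $22.06 + $0.93 + $3.88 + $2.32 = $50.39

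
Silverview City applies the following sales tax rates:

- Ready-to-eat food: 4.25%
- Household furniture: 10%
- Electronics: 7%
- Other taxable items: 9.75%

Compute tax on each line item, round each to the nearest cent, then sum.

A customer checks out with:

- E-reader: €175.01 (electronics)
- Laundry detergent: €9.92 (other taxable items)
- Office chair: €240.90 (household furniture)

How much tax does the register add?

€37.31

E-reader €175.01: electronics → 7% → €12.25
Laundry detergent €9.92: other taxable items → 9.75% → €0.97
Office chair €240.90: household furniture → 10% → €24.09
Total tax = €12.25 + €0.97 + €24.09 = €37.31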